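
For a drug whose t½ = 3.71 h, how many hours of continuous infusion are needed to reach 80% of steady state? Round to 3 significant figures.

k = ln 2 / 3.71 = 0.1868 h⁻¹
f = 1 − e^(−kt)  ⇒  t = −ln(1 − f) / k
t = −ln(1 − 0.8) / 0.1868 = 1.609 / 0.1868 ≈ 8.61 hours

8.61 hours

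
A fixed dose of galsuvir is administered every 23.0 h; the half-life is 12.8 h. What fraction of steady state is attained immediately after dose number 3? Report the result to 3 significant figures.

k = ln 2 / 12.8 = 0.05415 h⁻¹
f_n = 1 − e^(−nkτ) = 1 − e^(−3 × 0.05415 × 23.0) = 1 − e^(−3.736) = 1 − 0.02384 ≈ 0.976

0.976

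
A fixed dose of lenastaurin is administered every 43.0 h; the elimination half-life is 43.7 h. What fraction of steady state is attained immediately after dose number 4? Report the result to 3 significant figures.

k = ln 2 / 43.7 = 0.01586 h⁻¹
f_n = 1 − e^(−nkτ) = 1 − e^(−4 × 0.01586 × 43.0) = 1 − e^(−2.728) = 1 − 0.06534 ≈ 0.935

0.935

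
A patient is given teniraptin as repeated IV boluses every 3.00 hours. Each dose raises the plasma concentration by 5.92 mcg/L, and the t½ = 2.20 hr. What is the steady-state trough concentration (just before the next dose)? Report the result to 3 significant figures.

k = ln 2 / 2.20 = 0.3151 hr⁻¹
Fraction remaining after one interval: e^(−kτ) = e^(−0.3151 × 3.00) = 0.3886
R = 1 / (1 − 0.3886) = 1.636
Css,max = 5.92 × 1.636 = 9.683 mcg/L
Css,min = Css,max × e^(−kτ) = 9.683 × 0.3886 ≈ 3.76 mcg/L

3.76 mcg/L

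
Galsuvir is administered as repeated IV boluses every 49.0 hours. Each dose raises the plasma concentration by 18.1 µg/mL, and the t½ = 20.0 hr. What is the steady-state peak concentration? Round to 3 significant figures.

k = ln 2 / 20.0 = 0.03466 hr⁻¹
Fraction remaining after one interval: e^(−kτ) = e^(−0.03466 × 49.0) = 0.1830
R = 1 / (1 − 0.1830) = 1.224
Css,max = 18.1 × 1.224 ≈ 22.2 µg/mL

22.2 µg/mL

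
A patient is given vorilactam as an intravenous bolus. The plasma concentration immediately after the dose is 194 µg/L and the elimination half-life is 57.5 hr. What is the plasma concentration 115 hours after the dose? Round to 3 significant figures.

48.5 µg/L

k = ln 2 / 57.5 = 0.01205 hr⁻¹
C(t) = C₀ e^(−kt) = 194 × e^(−0.01205 × 115) = 194 × e^(−1.386) = 194 × 0.2500 ≈ 48.5 µg/L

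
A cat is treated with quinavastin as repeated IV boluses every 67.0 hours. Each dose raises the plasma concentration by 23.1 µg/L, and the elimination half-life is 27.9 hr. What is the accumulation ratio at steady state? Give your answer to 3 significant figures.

1.23

k = ln 2 / 27.9 = 0.02484 hr⁻¹
Fraction remaining after one interval: e^(−kτ) = e^(−0.02484 × 67.0) = 0.1893
R = 1 / (1 − 0.1893) = 1 / 0.8107 ≈ 1.23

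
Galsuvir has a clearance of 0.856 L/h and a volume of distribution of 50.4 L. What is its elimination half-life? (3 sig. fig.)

40.8 hours

k = CL / V = 0.856 / 50.4 = 0.01698 h⁻¹
t½ = ln 2 / k = ln 2 / 0.01698 ≈ 40.8 hours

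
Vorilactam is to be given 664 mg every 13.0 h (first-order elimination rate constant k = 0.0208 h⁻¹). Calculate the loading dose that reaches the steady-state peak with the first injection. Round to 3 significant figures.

Accumulation ratio R = 1 / (1 − e^(−kτ)) = 1 / (1 − e^(−0.02080×13.0)) = 1 / (1 − 0.7631) = 4.221
Loading dose = maintenance dose × R = 664 × 4.221 ≈ 2800 mg

2800 mg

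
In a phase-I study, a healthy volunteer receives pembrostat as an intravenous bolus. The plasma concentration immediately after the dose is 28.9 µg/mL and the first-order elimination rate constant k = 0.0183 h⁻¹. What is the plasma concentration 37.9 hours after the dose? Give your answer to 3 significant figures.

C(t) = C₀ e^(−kt) = 28.9 × e^(−0.01830 × 37.9) = 28.9 × e^(−0.6936) = 28.9 × 0.4998 ≈ 14.4 µg/mL

14.4 µg/mL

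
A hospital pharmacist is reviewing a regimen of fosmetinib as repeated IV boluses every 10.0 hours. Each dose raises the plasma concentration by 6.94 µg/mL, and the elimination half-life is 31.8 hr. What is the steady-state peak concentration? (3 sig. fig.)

k = ln 2 / 31.8 = 0.02180 hr⁻¹
Fraction remaining after one interval: e^(−kτ) = e^(−0.02180 × 10.0) = 0.8041
R = 1 / (1 − 0.8041) = 5.106
Css,max = 6.94 × 5.106 ≈ 35.4 µg/mL

35.4 µg/mL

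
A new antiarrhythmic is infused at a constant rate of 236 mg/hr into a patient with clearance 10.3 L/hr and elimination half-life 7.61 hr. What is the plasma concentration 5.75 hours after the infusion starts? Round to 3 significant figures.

9.34 mg/L

Css = rate / CL = 236 / 10.3 = 22.91 mg/L
k = ln 2 / 7.61 = 0.09108 hr⁻¹
C(t) = Css (1 − e^(−kt)) = 22.91 × (1 − e^(−0.5237)) = 22.91 × 0.4077 ≈ 9.34 mg/L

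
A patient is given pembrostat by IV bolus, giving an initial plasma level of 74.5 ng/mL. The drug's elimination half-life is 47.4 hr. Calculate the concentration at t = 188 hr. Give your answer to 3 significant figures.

4.77 ng/mL

k = ln 2 / 47.4 = 0.01462 hr⁻¹
C(t) = C₀ e^(−kt) = 74.5 × e^(−0.01462 × 188) = 74.5 × e^(−2.749) = 74.5 × 0.06398 ≈ 4.77 ng/mL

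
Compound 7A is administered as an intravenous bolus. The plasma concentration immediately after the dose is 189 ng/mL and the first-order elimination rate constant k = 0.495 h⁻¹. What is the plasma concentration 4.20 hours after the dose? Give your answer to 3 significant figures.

C(t) = C₀ e^(−kt) = 189 × e^(−0.4950 × 4.20) = 189 × e^(−2.079) = 189 × 0.1251 ≈ 23.6 ng/mL

23.6 ng/mL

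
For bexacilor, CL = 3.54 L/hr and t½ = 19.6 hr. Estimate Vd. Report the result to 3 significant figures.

k = ln 2 / t½ = ln 2 / 19.6 = 0.03536 hr⁻¹
V = CL / k = 3.54 / 0.03536 ≈ 100 L

100 L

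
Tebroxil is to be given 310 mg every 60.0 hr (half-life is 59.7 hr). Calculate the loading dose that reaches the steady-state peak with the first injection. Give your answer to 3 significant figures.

k = ln 2 / 59.7 = 0.01161 hr⁻¹
Accumulation ratio R = 1 / (1 − e^(−kτ)) = 1 / (1 − e^(−0.01161×60.0)) = 1 / (1 − 0.4983) = 1.993
Loading dose = maintenance dose × R = 310 × 1.993 ≈ 618 mg

618 mg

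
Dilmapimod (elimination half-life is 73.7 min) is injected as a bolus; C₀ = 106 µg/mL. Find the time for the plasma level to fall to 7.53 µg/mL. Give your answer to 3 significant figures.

k = ln 2 / 73.7 = 0.009405 min⁻¹
C(t) = C₀ e^(−kt)  ⇒  t = ln(C₀/C) / k
t = ln(106/7.53) / 0.009405 = 2.645 / 0.009405 ≈ 281 minutes

281 minutes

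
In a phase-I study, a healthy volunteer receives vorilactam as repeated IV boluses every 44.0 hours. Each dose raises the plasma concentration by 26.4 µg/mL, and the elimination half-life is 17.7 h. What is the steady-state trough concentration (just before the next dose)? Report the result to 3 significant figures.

5.74 µg/mL

k = ln 2 / 17.7 = 0.03916 h⁻¹
Fraction remaining after one interval: e^(−kτ) = e^(−0.03916 × 44.0) = 0.1785
R = 1 / (1 − 0.1785) = 1.217
Css,max = 26.4 × 1.217 = 32.14 µg/mL
Css,min = Css,max × e^(−kτ) = 32.14 × 0.1785 ≈ 5.74 µg/mL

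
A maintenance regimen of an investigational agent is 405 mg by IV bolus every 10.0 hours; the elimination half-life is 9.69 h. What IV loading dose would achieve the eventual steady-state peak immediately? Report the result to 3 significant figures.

793 mg

k = ln 2 / 9.69 = 0.07153 h⁻¹
Accumulation ratio R = 1 / (1 − e^(−kτ)) = 1 / (1 − e^(−0.07153×10.0)) = 1 / (1 − 0.4890) = 1.957
Loading dose = maintenance dose × R = 405 × 1.957 ≈ 793 mg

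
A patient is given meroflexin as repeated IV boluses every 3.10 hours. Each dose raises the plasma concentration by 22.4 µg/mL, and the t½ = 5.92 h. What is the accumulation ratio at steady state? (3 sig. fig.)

3.29

k = ln 2 / 5.92 = 0.1171 h⁻¹
Fraction remaining after one interval: e^(−kτ) = e^(−0.1171 × 3.10) = 0.6956
R = 1 / (1 − 0.6956) = 1 / 0.3044 ≈ 3.29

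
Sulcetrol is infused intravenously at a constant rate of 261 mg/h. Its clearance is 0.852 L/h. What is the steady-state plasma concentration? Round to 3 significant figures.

306 mg/L

Css = infusion rate / CL = 261 / 0.852 ≈ 306 mg/L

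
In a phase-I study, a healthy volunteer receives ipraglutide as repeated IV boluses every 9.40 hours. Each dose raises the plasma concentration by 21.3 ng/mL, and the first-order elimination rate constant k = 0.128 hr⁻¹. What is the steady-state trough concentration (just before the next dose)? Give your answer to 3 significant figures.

Fraction remaining after one interval: e^(−kτ) = e^(−0.1280 × 9.40) = 0.3002
R = 1 / (1 − 0.3002) = 1.429
Css,max = 21.3 × 1.429 = 30.44 ng/mL
Css,min = Css,max × e^(−kτ) = 30.44 × 0.3002 ≈ 9.14 ng/mL

9.14 ng/mL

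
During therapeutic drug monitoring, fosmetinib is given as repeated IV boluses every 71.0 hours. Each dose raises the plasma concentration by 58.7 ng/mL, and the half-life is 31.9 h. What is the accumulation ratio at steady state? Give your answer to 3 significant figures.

1.27

k = ln 2 / 31.9 = 0.02173 h⁻¹
Fraction remaining after one interval: e^(−kτ) = e^(−0.02173 × 71.0) = 0.2138
R = 1 / (1 − 0.2138) = 1 / 0.7862 ≈ 1.27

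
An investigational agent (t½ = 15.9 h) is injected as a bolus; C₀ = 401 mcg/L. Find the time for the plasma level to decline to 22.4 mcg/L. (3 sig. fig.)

66.2 hours

k = ln 2 / 15.9 = 0.04359 h⁻¹
C(t) = C₀ e^(−kt)  ⇒  t = ln(C₀/C) / k
t = ln(401/22.4) / 0.04359 = 2.885 / 0.04359 ≈ 66.2 hours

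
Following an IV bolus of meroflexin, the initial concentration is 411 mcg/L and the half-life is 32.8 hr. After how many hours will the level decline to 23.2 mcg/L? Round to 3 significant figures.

k = ln 2 / 32.8 = 0.02113 hr⁻¹
C(t) = C₀ e^(−kt)  ⇒  t = ln(C₀/C) / k
t = ln(411/23.2) / 0.02113 = 2.874 / 0.02113 ≈ 136 hours

136 hours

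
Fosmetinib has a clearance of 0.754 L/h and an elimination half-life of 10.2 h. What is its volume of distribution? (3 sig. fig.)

11.1 L

k = ln 2 / t½ = ln 2 / 10.2 = 0.06796 h⁻¹
V = CL / k = 0.754 / 0.06796 ≈ 11.1 L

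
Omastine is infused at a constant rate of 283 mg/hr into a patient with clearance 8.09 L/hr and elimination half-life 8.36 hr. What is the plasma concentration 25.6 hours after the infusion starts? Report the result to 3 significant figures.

Css = rate / CL = 283 / 8.09 = 34.98 mg/L
k = ln 2 / 8.36 = 0.08291 hr⁻¹
C(t) = Css (1 − e^(−kt)) = 34.98 × (1 − e^(−2.123)) = 34.98 × 0.8803 ≈ 30.8 mg/L

30.8 mg/L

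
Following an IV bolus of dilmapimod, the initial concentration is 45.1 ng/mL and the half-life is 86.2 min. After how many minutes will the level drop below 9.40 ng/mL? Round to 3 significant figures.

k = ln 2 / 86.2 = 0.008041 min⁻¹
C(t) = C₀ e^(−kt)  ⇒  t = ln(C₀/C) / k
t = ln(45.1/9.40) / 0.008041 = 1.568 / 0.008041 ≈ 195 minutes

195 minutes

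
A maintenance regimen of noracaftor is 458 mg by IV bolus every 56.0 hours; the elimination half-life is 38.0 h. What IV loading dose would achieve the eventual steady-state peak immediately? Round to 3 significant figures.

716 mg

k = ln 2 / 38.0 = 0.01824 h⁻¹
Accumulation ratio R = 1 / (1 − e^(−kτ)) = 1 / (1 − e^(−0.01824×56.0)) = 1 / (1 − 0.3601) = 1.563
Loading dose = maintenance dose × R = 458 × 1.563 ≈ 716 mg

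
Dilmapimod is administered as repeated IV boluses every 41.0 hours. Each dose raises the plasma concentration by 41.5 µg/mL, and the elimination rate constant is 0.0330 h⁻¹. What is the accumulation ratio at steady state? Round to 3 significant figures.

Fraction remaining after one interval: e^(−kτ) = e^(−0.03300 × 41.0) = 0.2585
R = 1 / (1 − 0.2585) = 1 / 0.7415 ≈ 1.35

1.35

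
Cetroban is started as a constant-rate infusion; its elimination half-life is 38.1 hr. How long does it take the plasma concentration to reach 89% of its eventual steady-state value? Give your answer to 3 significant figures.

k = ln 2 / 38.1 = 0.01819 hr⁻¹
f = 1 − e^(−kt)  ⇒  t = −ln(1 − f) / k
t = −ln(1 − 0.89) / 0.01819 = 2.207 / 0.01819 ≈ 121 hours

121 hours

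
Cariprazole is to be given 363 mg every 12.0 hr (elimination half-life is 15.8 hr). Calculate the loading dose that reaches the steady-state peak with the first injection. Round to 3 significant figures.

k = ln 2 / 15.8 = 0.04387 hr⁻¹
Accumulation ratio R = 1 / (1 − e^(−kτ)) = 1 / (1 − e^(−0.04387×12.0)) = 1 / (1 − 0.5907) = 2.443
Loading dose = maintenance dose × R = 363 × 2.443 ≈ 887 mg

887 mg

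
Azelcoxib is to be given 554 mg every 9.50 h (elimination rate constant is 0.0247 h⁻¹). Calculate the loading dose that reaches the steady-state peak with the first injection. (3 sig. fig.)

2650 mg

Accumulation ratio R = 1 / (1 − e^(−kτ)) = 1 / (1 − e^(−0.02470×9.50)) = 1 / (1 − 0.7908) = 4.781
Loading dose = maintenance dose × R = 554 × 4.781 ≈ 2650 mg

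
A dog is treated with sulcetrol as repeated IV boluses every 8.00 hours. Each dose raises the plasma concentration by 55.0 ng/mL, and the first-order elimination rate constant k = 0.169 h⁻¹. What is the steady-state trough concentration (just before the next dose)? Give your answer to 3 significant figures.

Fraction remaining after one interval: e^(−kτ) = e^(−0.1690 × 8.00) = 0.2587
R = 1 / (1 − 0.2587) = 1.349
Css,max = 55.0 × 1.349 = 74.20 ng/mL
Css,min = Css,max × e^(−kτ) = 74.20 × 0.2587 ≈ 19.2 ng/mL

19.2 ng/mL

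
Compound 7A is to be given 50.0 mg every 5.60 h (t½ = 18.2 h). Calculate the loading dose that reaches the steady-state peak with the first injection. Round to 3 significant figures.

260 mg

k = ln 2 / 18.2 = 0.03809 h⁻¹
Accumulation ratio R = 1 / (1 − e^(−kτ)) = 1 / (1 − e^(−0.03809×5.60)) = 1 / (1 − 0.8079) = 5.207
Loading dose = maintenance dose × R = 50.0 × 5.207 ≈ 260 mg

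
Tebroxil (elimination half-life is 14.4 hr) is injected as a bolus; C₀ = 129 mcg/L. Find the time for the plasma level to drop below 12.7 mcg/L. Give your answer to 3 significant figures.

k = ln 2 / 14.4 = 0.04814 hr⁻¹
C(t) = C₀ e^(−kt)  ⇒  t = ln(C₀/C) / k
t = ln(129/12.7) / 0.04814 = 2.318 / 0.04814 ≈ 48.2 hours

48.2 hours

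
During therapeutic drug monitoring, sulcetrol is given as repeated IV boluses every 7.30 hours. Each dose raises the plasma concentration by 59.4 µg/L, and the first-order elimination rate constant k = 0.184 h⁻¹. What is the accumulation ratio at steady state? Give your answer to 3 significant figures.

Fraction remaining after one interval: e^(−kτ) = e^(−0.1840 × 7.30) = 0.2610
R = 1 / (1 − 0.2610) = 1 / 0.7390 ≈ 1.35

1.35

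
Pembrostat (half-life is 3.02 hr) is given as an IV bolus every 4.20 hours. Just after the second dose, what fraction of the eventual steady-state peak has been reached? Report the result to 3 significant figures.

k = ln 2 / 3.02 = 0.2295 hr⁻¹
f_n = 1 − e^(−nkτ) = 1 − e^(−2 × 0.2295 × 4.20) = 1 − e^(−1.928) = 1 − 0.1454 ≈ 0.855

0.855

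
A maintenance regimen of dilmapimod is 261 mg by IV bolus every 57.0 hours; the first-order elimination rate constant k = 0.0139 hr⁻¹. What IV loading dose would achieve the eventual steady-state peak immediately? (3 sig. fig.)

Accumulation ratio R = 1 / (1 − e^(−kτ)) = 1 / (1 − e^(−0.01390×57.0)) = 1 / (1 − 0.4528) = 1.827
Loading dose = maintenance dose × R = 261 × 1.827 ≈ 477 mg

477 mg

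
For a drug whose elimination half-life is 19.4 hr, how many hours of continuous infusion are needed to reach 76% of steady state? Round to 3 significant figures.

k = ln 2 / 19.4 = 0.03573 hr⁻¹
f = 1 − e^(−kt)  ⇒  t = −ln(1 − f) / k
t = −ln(1 − 0.76) / 0.03573 = 1.427 / 0.03573 ≈ 39.9 hours

39.9 hours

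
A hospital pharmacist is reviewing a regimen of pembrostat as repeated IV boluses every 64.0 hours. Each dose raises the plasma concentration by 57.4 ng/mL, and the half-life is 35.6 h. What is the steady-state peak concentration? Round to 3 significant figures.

80.6 ng/mL

k = ln 2 / 35.6 = 0.01947 h⁻¹
Fraction remaining after one interval: e^(−kτ) = e^(−0.01947 × 64.0) = 0.2876
R = 1 / (1 − 0.2876) = 1.404
Css,max = 57.4 × 1.404 ≈ 80.6 ng/mL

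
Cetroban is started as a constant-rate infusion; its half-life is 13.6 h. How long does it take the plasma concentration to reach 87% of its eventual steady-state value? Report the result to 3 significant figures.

40.0 hours

k = ln 2 / 13.6 = 0.05097 h⁻¹
f = 1 − e^(−kt)  ⇒  t = −ln(1 − f) / k
t = −ln(1 − 0.87) / 0.05097 = 2.040 / 0.05097 ≈ 40.0 hours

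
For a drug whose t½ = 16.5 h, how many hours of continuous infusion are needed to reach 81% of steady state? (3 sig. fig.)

39.5 hours

k = ln 2 / 16.5 = 0.04201 h⁻¹
f = 1 − e^(−kt)  ⇒  t = −ln(1 − f) / k
t = −ln(1 − 0.81) / 0.04201 = 1.661 / 0.04201 ≈ 39.5 hours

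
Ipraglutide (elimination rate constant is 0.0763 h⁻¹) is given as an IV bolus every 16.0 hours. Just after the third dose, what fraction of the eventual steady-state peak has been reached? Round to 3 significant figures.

0.974

f_n = 1 − e^(−nkτ) = 1 − e^(−3 × 0.07630 × 16.0) = 1 − e^(−3.662) = 1 − 0.02567 ≈ 0.974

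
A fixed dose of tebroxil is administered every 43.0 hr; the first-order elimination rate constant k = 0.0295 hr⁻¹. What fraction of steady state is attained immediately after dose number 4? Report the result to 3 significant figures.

0.994

f_n = 1 − e^(−nkτ) = 1 − e^(−4 × 0.02950 × 43.0) = 1 − e^(−5.074) = 1 − 0.006257 ≈ 0.994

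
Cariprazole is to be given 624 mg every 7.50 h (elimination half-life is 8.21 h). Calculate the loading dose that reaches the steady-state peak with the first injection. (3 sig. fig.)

1330 mg

k = ln 2 / 8.21 = 0.08443 h⁻¹
Accumulation ratio R = 1 / (1 − e^(−kτ)) = 1 / (1 − e^(−0.08443×7.50)) = 1 / (1 − 0.5309) = 2.132
Loading dose = maintenance dose × R = 624 × 2.132 ≈ 1330 mg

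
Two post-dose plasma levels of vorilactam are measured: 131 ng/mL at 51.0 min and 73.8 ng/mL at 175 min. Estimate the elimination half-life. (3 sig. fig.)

k = ln(C₁/C₂) / (t₂ − t₁) = ln(131/73.8) / (175 − 51.0)
  = 0.5738 / 124.0 = 0.004628 min⁻¹
t½ = ln 2 / k = ln 2 / 0.004628 ≈ 150 minutes

150 minutes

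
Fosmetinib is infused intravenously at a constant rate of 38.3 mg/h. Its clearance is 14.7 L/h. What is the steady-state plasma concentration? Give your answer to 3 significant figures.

2.61 µg/mL

Css = infusion rate / CL = 38.3 / 14.7 ≈ 2.61 µg/mL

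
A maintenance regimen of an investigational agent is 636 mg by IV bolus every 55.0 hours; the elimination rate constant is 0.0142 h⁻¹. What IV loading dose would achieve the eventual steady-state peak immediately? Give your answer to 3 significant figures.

1170 mg

Accumulation ratio R = 1 / (1 − e^(−kτ)) = 1 / (1 − e^(−0.01420×55.0)) = 1 / (1 − 0.4579) = 1.845
Loading dose = maintenance dose × R = 636 × 1.845 ≈ 1170 mg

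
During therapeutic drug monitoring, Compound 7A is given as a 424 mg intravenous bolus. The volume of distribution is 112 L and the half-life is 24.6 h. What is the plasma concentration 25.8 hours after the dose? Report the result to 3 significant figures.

1.83 µg/mL

C₀ = dose / V = 424 / 112 = 3.786 µg/mL
k = ln 2 / 24.6 = 0.02818 h⁻¹
C(t) = C₀ e^(−kt) = 3.786 × e^(−0.02818 × 25.8) = 3.786 × e^(−0.7270) = 3.786 × 0.4834 ≈ 1.83 µg/mL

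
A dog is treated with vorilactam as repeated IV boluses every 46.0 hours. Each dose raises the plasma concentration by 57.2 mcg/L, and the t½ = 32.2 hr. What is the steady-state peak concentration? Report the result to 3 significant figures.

k = ln 2 / 32.2 = 0.02153 hr⁻¹
Fraction remaining after one interval: e^(−kτ) = e^(−0.02153 × 46.0) = 0.3715
R = 1 / (1 − 0.3715) = 1.591
Css,max = 57.2 × 1.591 ≈ 91.0 mcg/L

91.0 mcg/L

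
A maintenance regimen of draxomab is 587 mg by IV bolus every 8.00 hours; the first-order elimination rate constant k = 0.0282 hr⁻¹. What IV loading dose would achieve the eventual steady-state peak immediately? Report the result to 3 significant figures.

Accumulation ratio R = 1 / (1 − e^(−kτ)) = 1 / (1 − e^(−0.02820×8.00)) = 1 / (1 − 0.7980) = 4.951
Loading dose = maintenance dose × R = 587 × 4.951 ≈ 2910 mg

2910 mg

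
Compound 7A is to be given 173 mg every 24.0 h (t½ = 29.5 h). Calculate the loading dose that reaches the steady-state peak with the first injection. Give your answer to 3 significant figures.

401 mg

k = ln 2 / 29.5 = 0.02350 h⁻¹
Accumulation ratio R = 1 / (1 − e^(−kτ)) = 1 / (1 − e^(−0.02350×24.0)) = 1 / (1 − 0.5690) = 2.320
Loading dose = maintenance dose × R = 173 × 2.320 ≈ 401 mg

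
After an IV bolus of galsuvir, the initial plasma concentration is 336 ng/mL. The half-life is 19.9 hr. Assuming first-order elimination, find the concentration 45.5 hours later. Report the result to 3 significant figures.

k = ln 2 / 19.9 = 0.03483 hr⁻¹
C(t) = C₀ e^(−kt) = 336 × e^(−0.03483 × 45.5) = 336 × e^(−1.585) = 336 × 0.2050 ≈ 68.9 ng/mL

68.9 ng/mL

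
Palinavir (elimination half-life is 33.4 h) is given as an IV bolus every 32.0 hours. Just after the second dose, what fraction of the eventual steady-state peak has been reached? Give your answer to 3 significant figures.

0.735

k = ln 2 / 33.4 = 0.02075 h⁻¹
f_n = 1 − e^(−nkτ) = 1 − e^(−2 × 0.02075 × 32.0) = 1 − e^(−1.328) = 1 − 0.2650 ≈ 0.735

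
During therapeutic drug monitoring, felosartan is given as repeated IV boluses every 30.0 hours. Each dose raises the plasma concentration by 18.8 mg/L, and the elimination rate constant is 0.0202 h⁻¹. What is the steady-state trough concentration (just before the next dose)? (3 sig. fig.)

22.6 mg/L

Fraction remaining after one interval: e^(−kτ) = e^(−0.02020 × 30.0) = 0.5455
R = 1 / (1 − 0.5455) = 2.200
Css,max = 18.8 × 2.200 = 41.37 mg/L
Css,min = Css,max × e^(−kτ) = 41.37 × 0.5455 ≈ 22.6 mg/L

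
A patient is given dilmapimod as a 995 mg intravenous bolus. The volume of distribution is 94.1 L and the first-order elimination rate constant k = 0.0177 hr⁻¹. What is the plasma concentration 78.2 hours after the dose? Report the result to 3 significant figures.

2.65 µg/mL

C₀ = dose / V = 995 / 94.1 = 10.57 µg/mL
C(t) = C₀ e^(−kt) = 10.57 × e^(−0.01770 × 78.2) = 10.57 × e^(−1.384) = 10.57 × 0.2505 ≈ 2.65 µg/mL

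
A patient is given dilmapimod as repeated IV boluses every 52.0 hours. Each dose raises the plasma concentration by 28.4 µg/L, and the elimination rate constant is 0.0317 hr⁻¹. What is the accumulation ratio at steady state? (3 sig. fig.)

1.24

Fraction remaining after one interval: e^(−kτ) = e^(−0.03170 × 52.0) = 0.1924
R = 1 / (1 − 0.1924) = 1 / 0.8076 ≈ 1.24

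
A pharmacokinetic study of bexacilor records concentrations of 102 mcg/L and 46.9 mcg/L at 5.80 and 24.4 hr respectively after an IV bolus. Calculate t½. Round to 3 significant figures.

16.6 hours

k = ln(C₁/C₂) / (t₂ − t₁) = ln(102/46.9) / (24.4 − 5.80)
  = 0.7770 / 18.60 = 0.04177 hr⁻¹
t½ = ln 2 / k = ln 2 / 0.04177 ≈ 16.6 hours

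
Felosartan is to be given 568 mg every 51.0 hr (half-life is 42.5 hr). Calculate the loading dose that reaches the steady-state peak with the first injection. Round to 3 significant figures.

k = ln 2 / 42.5 = 0.01631 hr⁻¹
Accumulation ratio R = 1 / (1 − e^(−kτ)) = 1 / (1 − e^(−0.01631×51.0)) = 1 / (1 − 0.4353) = 1.771
Loading dose = maintenance dose × R = 568 × 1.771 ≈ 1010 mg

1010 mg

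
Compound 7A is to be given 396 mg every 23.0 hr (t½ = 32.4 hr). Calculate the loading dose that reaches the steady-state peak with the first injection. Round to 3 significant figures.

1020 mg

k = ln 2 / 32.4 = 0.02139 hr⁻¹
Accumulation ratio R = 1 / (1 − e^(−kτ)) = 1 / (1 − e^(−0.02139×23.0)) = 1 / (1 − 0.6114) = 2.573
Loading dose = maintenance dose × R = 396 × 2.573 ≈ 1020 mg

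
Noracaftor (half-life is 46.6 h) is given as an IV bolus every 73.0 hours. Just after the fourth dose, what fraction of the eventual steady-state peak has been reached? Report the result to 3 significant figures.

0.987

k = ln 2 / 46.6 = 0.01487 h⁻¹
f_n = 1 − e^(−nkτ) = 1 − e^(−4 × 0.01487 × 73.0) = 1 − e^(−4.343) = 1 − 0.01299 ≈ 0.987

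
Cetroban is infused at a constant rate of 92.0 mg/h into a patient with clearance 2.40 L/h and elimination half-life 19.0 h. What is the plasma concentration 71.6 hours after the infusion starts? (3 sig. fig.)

Css = rate / CL = 92.0 / 2.40 = 38.33 µg/mL
k = ln 2 / 19.0 = 0.03648 h⁻¹
C(t) = Css (1 − e^(−kt)) = 38.33 × (1 − e^(−2.612)) = 38.33 × 0.9266 ≈ 35.5 µg/mL

35.5 µg/mL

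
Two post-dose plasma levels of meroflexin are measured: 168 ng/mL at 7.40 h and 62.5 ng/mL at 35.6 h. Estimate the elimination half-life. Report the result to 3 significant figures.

k = ln(C₁/C₂) / (t₂ − t₁) = ln(168/62.5) / (35.6 − 7.40)
  = 0.9888 / 28.20 = 0.03506 h⁻¹
t½ = ln 2 / k = ln 2 / 0.03506 ≈ 19.8 hours

19.8 hours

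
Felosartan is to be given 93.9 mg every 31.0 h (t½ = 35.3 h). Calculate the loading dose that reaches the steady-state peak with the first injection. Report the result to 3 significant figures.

206 mg

k = ln 2 / 35.3 = 0.01964 h⁻¹
Accumulation ratio R = 1 / (1 − e^(−kτ)) = 1 / (1 − e^(−0.01964×31.0)) = 1 / (1 − 0.5441) = 2.193
Loading dose = maintenance dose × R = 93.9 × 2.193 ≈ 206 mg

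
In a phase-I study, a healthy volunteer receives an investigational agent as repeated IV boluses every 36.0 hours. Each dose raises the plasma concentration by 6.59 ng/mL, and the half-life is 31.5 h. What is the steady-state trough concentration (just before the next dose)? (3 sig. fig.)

k = ln 2 / 31.5 = 0.02200 h⁻¹
Fraction remaining after one interval: e^(−kτ) = e^(−0.02200 × 36.0) = 0.4529
R = 1 / (1 − 0.4529) = 1.828
Css,max = 6.59 × 1.828 = 12.04 ng/mL
Css,min = Css,max × e^(−kτ) = 12.04 × 0.4529 ≈ 5.45 ng/mL

5.45 ng/mL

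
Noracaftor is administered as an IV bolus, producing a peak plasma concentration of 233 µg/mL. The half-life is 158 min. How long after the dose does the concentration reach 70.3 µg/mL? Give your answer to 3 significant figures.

k = ln 2 / 158 = 0.004387 min⁻¹
C(t) = C₀ e^(−kt)  ⇒  t = ln(C₀/C) / k
t = ln(233/70.3) / 0.004387 = 1.198 / 0.004387 ≈ 273 minutes

273 minutes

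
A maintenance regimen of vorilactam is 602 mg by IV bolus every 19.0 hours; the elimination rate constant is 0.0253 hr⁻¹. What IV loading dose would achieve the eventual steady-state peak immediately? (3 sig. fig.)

1580 mg

Accumulation ratio R = 1 / (1 − e^(−kτ)) = 1 / (1 − e^(−0.02530×19.0)) = 1 / (1 − 0.6184) = 2.620
Loading dose = maintenance dose × R = 602 × 2.620 ≈ 1580 mg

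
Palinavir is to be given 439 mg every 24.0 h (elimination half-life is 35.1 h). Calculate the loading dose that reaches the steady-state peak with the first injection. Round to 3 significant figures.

k = ln 2 / 35.1 = 0.01975 h⁻¹
Accumulation ratio R = 1 / (1 − e^(−kτ)) = 1 / (1 − e^(−0.01975×24.0)) = 1 / (1 − 0.6225) = 2.649
Loading dose = maintenance dose × R = 439 × 2.649 ≈ 1160 mg

1160 mg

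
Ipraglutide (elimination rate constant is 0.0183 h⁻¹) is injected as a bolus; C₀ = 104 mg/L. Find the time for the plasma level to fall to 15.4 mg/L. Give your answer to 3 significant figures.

104 hours

C(t) = C₀ e^(−kt)  ⇒  t = ln(C₀/C) / k
t = ln(104/15.4) / 0.01830 = 1.910 / 0.01830 ≈ 104 hours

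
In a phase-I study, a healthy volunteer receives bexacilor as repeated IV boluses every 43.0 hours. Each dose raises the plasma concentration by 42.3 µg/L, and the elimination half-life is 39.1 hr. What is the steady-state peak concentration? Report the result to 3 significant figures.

79.3 µg/L

k = ln 2 / 39.1 = 0.01773 hr⁻¹
Fraction remaining after one interval: e^(−kτ) = e^(−0.01773 × 43.0) = 0.4666
R = 1 / (1 − 0.4666) = 1.875
Css,max = 42.3 × 1.875 ≈ 79.3 µg/L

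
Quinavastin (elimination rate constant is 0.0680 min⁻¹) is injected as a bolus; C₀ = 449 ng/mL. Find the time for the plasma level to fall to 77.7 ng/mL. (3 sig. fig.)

C(t) = C₀ e^(−kt)  ⇒  t = ln(C₀/C) / k
t = ln(449/77.7) / 0.06800 = 1.754 / 0.06800 ≈ 25.8 minutes

25.8 minutes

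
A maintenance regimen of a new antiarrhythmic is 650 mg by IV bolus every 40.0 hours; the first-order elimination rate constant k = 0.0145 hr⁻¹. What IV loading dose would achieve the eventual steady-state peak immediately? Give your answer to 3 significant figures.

Accumulation ratio R = 1 / (1 − e^(−kτ)) = 1 / (1 − e^(−0.01450×40.0)) = 1 / (1 − 0.5599) = 2.272
Loading dose = maintenance dose × R = 650 × 2.272 ≈ 1480 mg

1480 mg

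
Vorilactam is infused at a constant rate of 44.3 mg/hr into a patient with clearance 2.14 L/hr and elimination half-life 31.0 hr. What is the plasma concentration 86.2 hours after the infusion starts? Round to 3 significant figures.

17.7 mg/L

Css = rate / CL = 44.3 / 2.14 = 20.70 mg/L
k = ln 2 / 31.0 = 0.02236 hr⁻¹
C(t) = Css (1 − e^(−kt)) = 20.70 × (1 − e^(−1.927)) = 20.70 × 0.8545 ≈ 17.7 mg/L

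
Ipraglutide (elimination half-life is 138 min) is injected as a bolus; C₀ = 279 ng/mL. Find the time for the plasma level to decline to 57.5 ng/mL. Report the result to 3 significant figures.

314 minutes

k = ln 2 / 138 = 0.005023 min⁻¹
C(t) = C₀ e^(−kt)  ⇒  t = ln(C₀/C) / k
t = ln(279/57.5) / 0.005023 = 1.579 / 0.005023 ≈ 314 minutes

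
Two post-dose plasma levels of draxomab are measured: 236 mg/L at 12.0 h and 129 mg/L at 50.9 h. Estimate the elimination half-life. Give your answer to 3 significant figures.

44.6 hours

k = ln(C₁/C₂) / (t₂ − t₁) = ln(236/129) / (50.9 − 12.0)
  = 0.6040 / 38.90 = 0.01553 h⁻¹
t½ = ln 2 / k = ln 2 / 0.01553 ≈ 44.6 hours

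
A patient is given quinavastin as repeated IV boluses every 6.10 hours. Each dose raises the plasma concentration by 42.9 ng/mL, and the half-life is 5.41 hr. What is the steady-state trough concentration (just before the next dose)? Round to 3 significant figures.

k = ln 2 / 5.41 = 0.1281 hr⁻¹
Fraction remaining after one interval: e^(−kτ) = e^(−0.1281 × 6.10) = 0.4577
R = 1 / (1 − 0.4577) = 1.844
Css,max = 42.9 × 1.844 = 79.11 ng/mL
Css,min = Css,max × e^(−kτ) = 79.11 × 0.4577 ≈ 36.2 ng/mL

36.2 ng/mL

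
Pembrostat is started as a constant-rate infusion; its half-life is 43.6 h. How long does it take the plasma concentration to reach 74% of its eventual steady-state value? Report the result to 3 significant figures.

k = ln 2 / 43.6 = 0.01590 h⁻¹
f = 1 − e^(−kt)  ⇒  t = −ln(1 − f) / k
t = −ln(1 − 0.74) / 0.01590 = 1.347 / 0.01590 ≈ 84.7 hours

84.7 hours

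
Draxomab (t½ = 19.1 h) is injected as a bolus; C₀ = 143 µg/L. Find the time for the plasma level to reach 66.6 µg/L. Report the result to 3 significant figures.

k = ln 2 / 19.1 = 0.03629 h⁻¹
C(t) = C₀ e^(−kt)  ⇒  t = ln(C₀/C) / k
t = ln(143/66.6) / 0.03629 = 0.7641 / 0.03629 ≈ 21.1 hours

21.1 hours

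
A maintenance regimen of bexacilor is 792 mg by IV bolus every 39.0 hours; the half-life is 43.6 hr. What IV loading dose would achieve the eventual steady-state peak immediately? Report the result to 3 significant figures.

k = ln 2 / 43.6 = 0.01590 hr⁻¹
Accumulation ratio R = 1 / (1 − e^(−kτ)) = 1 / (1 − e^(−0.01590×39.0)) = 1 / (1 − 0.5379) = 2.164
Loading dose = maintenance dose × R = 792 × 2.164 ≈ 1710 mg

1710 mg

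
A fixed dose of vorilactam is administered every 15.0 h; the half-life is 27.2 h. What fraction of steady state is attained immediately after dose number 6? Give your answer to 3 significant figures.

0.899

k = ln 2 / 27.2 = 0.02548 h⁻¹
f_n = 1 − e^(−nkτ) = 1 − e^(−6 × 0.02548 × 15.0) = 1 − e^(−2.294) = 1 − 0.1009 ≈ 0.899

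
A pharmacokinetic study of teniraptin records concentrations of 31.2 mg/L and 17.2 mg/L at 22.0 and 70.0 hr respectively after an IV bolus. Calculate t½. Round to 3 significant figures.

k = ln(C₁/C₂) / (t₂ − t₁) = ln(31.2/17.2) / (70.0 − 22.0)
  = 0.5955 / 48.00 = 0.01241 hr⁻¹
t½ = ln 2 / k = ln 2 / 0.01241 ≈ 55.9 hours

55.9 hours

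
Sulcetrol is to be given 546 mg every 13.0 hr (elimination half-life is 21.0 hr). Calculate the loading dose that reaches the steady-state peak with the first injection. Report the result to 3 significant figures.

k = ln 2 / 21.0 = 0.03301 hr⁻¹
Accumulation ratio R = 1 / (1 − e^(−kτ)) = 1 / (1 − e^(−0.03301×13.0)) = 1 / (1 − 0.6511) = 2.866
Loading dose = maintenance dose × R = 546 × 2.866 ≈ 1560 mg

1560 mg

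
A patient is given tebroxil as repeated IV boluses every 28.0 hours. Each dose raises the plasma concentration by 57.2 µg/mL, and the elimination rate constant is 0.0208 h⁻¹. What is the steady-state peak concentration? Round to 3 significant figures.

130 µg/mL

Fraction remaining after one interval: e^(−kτ) = e^(−0.02080 × 28.0) = 0.5586
R = 1 / (1 − 0.5586) = 2.265
Css,max = 57.2 × 2.265 ≈ 130 µg/mL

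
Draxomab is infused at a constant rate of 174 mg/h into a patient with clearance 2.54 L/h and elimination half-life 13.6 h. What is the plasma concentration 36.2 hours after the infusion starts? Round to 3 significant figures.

Css = rate / CL = 174 / 2.54 = 68.50 mg/L
k = ln 2 / 13.6 = 0.05097 h⁻¹
C(t) = Css (1 − e^(−kt)) = 68.50 × (1 − e^(−1.845)) = 68.50 × 0.8420 ≈ 57.7 mg/L

57.7 mg/L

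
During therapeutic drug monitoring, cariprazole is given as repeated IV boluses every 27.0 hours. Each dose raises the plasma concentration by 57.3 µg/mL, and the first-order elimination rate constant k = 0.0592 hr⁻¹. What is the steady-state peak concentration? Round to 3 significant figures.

Fraction remaining after one interval: e^(−kτ) = e^(−0.05920 × 27.0) = 0.2022
R = 1 / (1 − 0.2022) = 1.253
Css,max = 57.3 × 1.253 ≈ 71.8 µg/mL

71.8 µg/mL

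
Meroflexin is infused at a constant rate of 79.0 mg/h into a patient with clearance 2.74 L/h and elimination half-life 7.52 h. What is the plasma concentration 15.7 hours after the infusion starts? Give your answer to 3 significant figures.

Css = rate / CL = 79.0 / 2.74 = 28.83 µg/mL
k = ln 2 / 7.52 = 0.09217 h⁻¹
C(t) = Css (1 − e^(−kt)) = 28.83 × (1 − e^(−1.447)) = 28.83 × 0.7648 ≈ 22.0 µg/mL

22.0 µg/mL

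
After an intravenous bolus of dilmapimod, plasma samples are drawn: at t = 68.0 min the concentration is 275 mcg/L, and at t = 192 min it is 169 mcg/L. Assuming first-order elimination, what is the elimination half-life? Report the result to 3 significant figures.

177 minutes

k = ln(C₁/C₂) / (t₂ − t₁) = ln(275/169) / (192 − 68.0)
  = 0.4869 / 124.0 = 0.003926 min⁻¹
t½ = ln 2 / k = ln 2 / 0.003926 ≈ 177 minutes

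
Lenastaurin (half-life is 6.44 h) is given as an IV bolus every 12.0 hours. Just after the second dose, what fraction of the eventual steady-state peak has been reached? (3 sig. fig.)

k = ln 2 / 6.44 = 0.1076 h⁻¹
f_n = 1 − e^(−nkτ) = 1 − e^(−2 × 0.1076 × 12.0) = 1 − e^(−2.583) = 1 − 0.07554 ≈ 0.924

0.924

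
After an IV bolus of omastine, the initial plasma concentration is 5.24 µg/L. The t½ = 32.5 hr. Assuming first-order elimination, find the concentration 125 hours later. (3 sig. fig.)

k = ln 2 / 32.5 = 0.02133 hr⁻¹
C(t) = C₀ e^(−kt) = 5.24 × e^(−0.02133 × 125) = 5.24 × e^(−2.666) = 5.24 × 0.06953 ≈ 0.364 µg/L

0.364 µg/L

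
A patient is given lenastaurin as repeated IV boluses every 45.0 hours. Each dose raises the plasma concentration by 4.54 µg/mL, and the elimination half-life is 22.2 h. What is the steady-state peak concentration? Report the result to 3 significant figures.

6.02 µg/mL

k = ln 2 / 22.2 = 0.03122 h⁻¹
Fraction remaining after one interval: e^(−kτ) = e^(−0.03122 × 45.0) = 0.2454
R = 1 / (1 − 0.2454) = 1.325
Css,max = 4.54 × 1.325 ≈ 6.02 µg/mL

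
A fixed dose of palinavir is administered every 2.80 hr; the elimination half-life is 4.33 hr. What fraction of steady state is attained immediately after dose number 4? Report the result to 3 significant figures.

k = ln 2 / 4.33 = 0.1601 hr⁻¹
f_n = 1 − e^(−nkτ) = 1 − e^(−4 × 0.1601 × 2.80) = 1 − e^(−1.793) = 1 − 0.1665 ≈ 0.834

0.834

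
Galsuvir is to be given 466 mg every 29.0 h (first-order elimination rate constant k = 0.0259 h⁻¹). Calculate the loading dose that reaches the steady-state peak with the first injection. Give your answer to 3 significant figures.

Accumulation ratio R = 1 / (1 − e^(−kτ)) = 1 / (1 − e^(−0.02590×29.0)) = 1 / (1 − 0.4718) = 1.893
Loading dose = maintenance dose × R = 466 × 1.893 ≈ 882 mg

882 mg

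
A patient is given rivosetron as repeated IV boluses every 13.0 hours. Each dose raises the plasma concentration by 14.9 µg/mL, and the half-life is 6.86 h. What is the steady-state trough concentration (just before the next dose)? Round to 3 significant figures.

k = ln 2 / 6.86 = 0.1010 h⁻¹
Fraction remaining after one interval: e^(−kτ) = e^(−0.1010 × 13.0) = 0.2689
R = 1 / (1 − 0.2689) = 1.368
Css,max = 14.9 × 1.368 = 20.38 µg/mL
Css,min = Css,max × e^(−kτ) = 20.38 × 0.2689 ≈ 5.48 µg/mL

5.48 µg/mL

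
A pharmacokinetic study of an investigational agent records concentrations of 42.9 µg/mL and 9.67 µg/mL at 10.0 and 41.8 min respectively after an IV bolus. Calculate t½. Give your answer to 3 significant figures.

k = ln(C₁/C₂) / (t₂ − t₁) = ln(42.9/9.67) / (41.8 − 10.0)
  = 1.490 / 31.80 = 0.04685 min⁻¹
t½ = ln 2 / k = ln 2 / 0.04685 ≈ 14.8 minutes

14.8 minutes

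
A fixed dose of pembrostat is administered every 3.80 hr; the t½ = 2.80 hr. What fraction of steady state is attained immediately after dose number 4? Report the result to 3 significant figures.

0.977

k = ln 2 / 2.80 = 0.2476 hr⁻¹
f_n = 1 − e^(−nkτ) = 1 − e^(−4 × 0.2476 × 3.80) = 1 − e^(−3.763) = 1 − 0.02322 ≈ 0.977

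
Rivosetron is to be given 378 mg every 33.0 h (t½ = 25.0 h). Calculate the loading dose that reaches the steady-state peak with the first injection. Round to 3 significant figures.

k = ln 2 / 25.0 = 0.02773 h⁻¹
Accumulation ratio R = 1 / (1 − e^(−kτ)) = 1 / (1 − e^(−0.02773×33.0)) = 1 / (1 − 0.4005) = 1.668
Loading dose = maintenance dose × R = 378 × 1.668 ≈ 631 mg

631 mg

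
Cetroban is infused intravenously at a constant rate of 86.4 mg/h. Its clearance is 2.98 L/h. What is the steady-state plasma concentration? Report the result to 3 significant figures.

29.0 mg/L

Css = infusion rate / CL = 86.4 / 2.98 ≈ 29.0 mg/L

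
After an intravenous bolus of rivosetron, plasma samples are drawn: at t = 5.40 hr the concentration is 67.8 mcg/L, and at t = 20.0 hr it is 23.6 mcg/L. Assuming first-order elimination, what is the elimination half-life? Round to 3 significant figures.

9.59 hours

k = ln(C₁/C₂) / (t₂ − t₁) = ln(67.8/23.6) / (20.0 − 5.40)
  = 1.055 / 14.60 = 0.07228 hr⁻¹
t½ = ln 2 / k = ln 2 / 0.07228 ≈ 9.59 hours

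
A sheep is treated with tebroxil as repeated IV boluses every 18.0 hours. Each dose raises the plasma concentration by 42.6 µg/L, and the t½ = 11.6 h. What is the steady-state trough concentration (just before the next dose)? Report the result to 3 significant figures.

22.1 µg/L

k = ln 2 / 11.6 = 0.05975 h⁻¹
Fraction remaining after one interval: e^(−kτ) = e^(−0.05975 × 18.0) = 0.3411
R = 1 / (1 − 0.3411) = 1.518
Css,max = 42.6 × 1.518 = 64.65 µg/L
Css,min = Css,max × e^(−kτ) = 64.65 × 0.3411 ≈ 22.1 µg/L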